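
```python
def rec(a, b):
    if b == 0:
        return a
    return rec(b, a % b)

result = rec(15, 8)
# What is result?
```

rec(15, 8) -> rec(8, 7) -> rec(7, 1) -> rec(1, 0) -> 1

Answer: 1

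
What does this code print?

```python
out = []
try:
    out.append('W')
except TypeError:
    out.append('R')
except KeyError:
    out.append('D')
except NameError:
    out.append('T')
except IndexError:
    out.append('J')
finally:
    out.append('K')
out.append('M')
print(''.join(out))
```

Execution trace: 'W' (try body, no exception) → 'K' (finally) → 'M' (after the try/except). Output: WKM

Answer: WKM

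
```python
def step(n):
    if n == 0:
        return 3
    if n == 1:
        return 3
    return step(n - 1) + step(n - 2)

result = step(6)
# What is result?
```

Build up from base cases: step(0)=3, step(1)=3, step(2)=6, step(3)=9, step(4)=15, step(5)=24, step(6)=39

Answer: 39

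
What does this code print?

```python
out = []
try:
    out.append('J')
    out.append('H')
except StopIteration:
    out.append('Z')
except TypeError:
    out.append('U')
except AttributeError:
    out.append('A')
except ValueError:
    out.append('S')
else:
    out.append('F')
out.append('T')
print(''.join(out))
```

Execution trace: 'J' (try body) → 'H' (try body, no exception) → 'F' (else) → 'T' (after the try/except). Output: JHFT

Answer: JHFT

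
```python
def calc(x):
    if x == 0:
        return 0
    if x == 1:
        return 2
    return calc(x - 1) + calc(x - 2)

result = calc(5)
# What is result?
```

Build up from base cases: calc(0)=0, calc(1)=2, calc(2)=2, calc(3)=4, calc(4)=6, calc(5)=10

Answer: 10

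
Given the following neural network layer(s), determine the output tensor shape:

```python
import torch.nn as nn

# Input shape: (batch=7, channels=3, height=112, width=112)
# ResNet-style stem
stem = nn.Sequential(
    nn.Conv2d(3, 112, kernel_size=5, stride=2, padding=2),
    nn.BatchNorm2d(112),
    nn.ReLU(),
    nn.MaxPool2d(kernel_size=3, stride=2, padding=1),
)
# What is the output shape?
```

Input: (7, 3, 112, 112) -> after Conv2d 5x5 stride=2: (7, 112, 56, 56) -> Output: (7, 112, 28, 28)

Answer: (7, 112, 28, 28)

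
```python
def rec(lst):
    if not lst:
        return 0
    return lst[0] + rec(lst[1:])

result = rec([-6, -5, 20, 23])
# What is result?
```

(-6) + (-5) + 20 + 23 + 0 = 32

Answer: 32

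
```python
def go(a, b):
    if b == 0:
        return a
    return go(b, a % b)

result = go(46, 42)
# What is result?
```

go(46, 42) -> go(42, 4) -> go(4, 2) -> go(2, 0) -> 2

Answer: 2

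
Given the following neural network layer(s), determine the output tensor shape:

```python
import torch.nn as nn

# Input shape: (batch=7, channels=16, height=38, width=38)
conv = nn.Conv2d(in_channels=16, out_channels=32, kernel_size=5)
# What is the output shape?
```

Input: (7, 16, 38, 38) -> Output: (7, 32, 34, 34)

Answer: (7, 32, 34, 34)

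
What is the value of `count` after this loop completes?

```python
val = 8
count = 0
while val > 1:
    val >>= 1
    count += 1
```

Count right shifts until 1
`count` takes the values: 0 → 1 → 2 → 3

Answer: 3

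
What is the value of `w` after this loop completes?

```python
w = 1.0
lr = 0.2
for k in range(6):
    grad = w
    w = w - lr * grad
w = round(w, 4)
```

Gradient descent: w = 1.0 * (1 - 0.2)^6
`w` takes the values: 1.0 → 0.8 → 0.64 → 0.512 → 0.4096 → 0.32768 → 0.262144 → 0.2621

Answer: 0.2621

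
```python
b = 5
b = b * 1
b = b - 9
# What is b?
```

Trace:
`b = 5` → b = 5
`b = b * 1` → b = 5
`b = b - 9` → b = -4
So b = -4

Answer: -4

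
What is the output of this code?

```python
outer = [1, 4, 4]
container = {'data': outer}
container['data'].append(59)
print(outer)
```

Key concept: dict holds reference to list.
Step by step:
`outer = [1, 4, 4]` → outer = [1, 4, 4]
`container = {'data': outer}` → container = {'data': [1, 4, 4]}
`container['data'].append(59)` → outer = [1, 4, 4, 59]; container = {'data': [1, 4, 4, 59]}
`print(outer)` → prints [1, 4, 4, 59]

Answer: [1, 4, 4, 59]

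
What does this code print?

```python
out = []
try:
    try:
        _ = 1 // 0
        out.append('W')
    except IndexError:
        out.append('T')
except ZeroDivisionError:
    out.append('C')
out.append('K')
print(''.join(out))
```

Execution trace: 'C' (outer except ZeroDivisionError) → 'K' (after the try/except). Output: CK

Answer: CK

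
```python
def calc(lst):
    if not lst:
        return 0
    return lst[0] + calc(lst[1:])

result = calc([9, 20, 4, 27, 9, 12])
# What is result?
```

9 + 20 + 4 + 27 + 9 + 12 + 0 = 81

Answer: 81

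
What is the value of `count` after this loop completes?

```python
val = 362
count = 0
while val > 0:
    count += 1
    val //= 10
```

Count digits by repeated division by 10
`count` takes the values: 0 → 1 → 2 → 3

Answer: 3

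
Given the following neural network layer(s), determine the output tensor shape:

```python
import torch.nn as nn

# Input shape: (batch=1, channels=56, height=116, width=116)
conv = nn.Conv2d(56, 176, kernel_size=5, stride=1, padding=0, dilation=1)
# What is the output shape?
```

Input: (1, 56, 116, 116) -> Output: (1, 176, 112, 112)

Answer: (1, 176, 112, 112)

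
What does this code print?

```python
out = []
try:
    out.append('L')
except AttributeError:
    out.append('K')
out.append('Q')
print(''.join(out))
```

Execution trace: 'L' (try body, no exception) → 'Q' (after the try/except). Output: LQ

Answer: LQ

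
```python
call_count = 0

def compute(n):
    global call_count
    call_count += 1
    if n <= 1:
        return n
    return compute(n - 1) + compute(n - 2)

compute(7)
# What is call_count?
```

Calls(n) = 1 + Calls(n-1) + Calls(n-2); Calls(0)=Calls(1)=1. For n=7 this gives 41.

Answer: 41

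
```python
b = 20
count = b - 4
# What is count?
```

Trace:
`b = 20` → b = 20
`count = b - 4` → count = 16
So count = 16

Answer: 16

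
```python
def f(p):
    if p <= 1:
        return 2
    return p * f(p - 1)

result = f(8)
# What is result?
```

f(8) = 8 * 7 * 6 * 5 * 4 * 3 * 2 * 2 = 80640

Answer: 80640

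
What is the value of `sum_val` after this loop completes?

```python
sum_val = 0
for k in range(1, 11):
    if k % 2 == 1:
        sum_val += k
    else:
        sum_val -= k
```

Add odd, subtract even
`sum_val` takes the values: 0 → 1 → -1 → 2 → -2 → 3 → -3 → 4 → -4 → 5 → -5

Answer: -5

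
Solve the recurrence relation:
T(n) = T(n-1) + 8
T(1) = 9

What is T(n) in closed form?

Unrolling: T(n) = T(1) + 8·(n-1) = 9 + 8(n-1) = 8n + 1.

Answer: T(n) = 8n + 1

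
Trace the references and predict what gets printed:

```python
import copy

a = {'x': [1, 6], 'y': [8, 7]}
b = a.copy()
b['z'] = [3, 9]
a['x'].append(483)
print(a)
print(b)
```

Key concept: shallow copy of dict with mutable values.
Step by step:
`a = {'x': [1, 6], 'y': [8, 7]}` → a = {'x': [1, 6], 'y': [8, 7]}
`b = a.copy()` → b = {'x': [1, 6], 'y': [8, 7]}
`b['z'] = [3, 9]` → b = {'x': [1, 6], 'y': [8, 7], 'z': [3, 9]}
`a['x'].append(483)` → a = {'x': [1, 6, 483], 'y': [8, 7]}; b = {'x': [1, 6, 483], 'y': [8, 7], 'z': [3, 9]}
`print(a)` → prints {'x': [1, 6, 483], 'y': [8, 7]}
`print(b)` → prints {'x': [1, 6, 483], 'y': [8, 7], 'z': [3, 9]}

Answer:
{'x': [1, 6, 483], 'y': [8, 7]}
{'x': [1, 6, 483], 'y': [8, 7], 'z': [3, 9]}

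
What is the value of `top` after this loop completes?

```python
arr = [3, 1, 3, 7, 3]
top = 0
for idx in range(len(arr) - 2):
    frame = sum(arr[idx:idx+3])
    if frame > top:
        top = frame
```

Max sum of 3-element window in [3, 1, 3, 7, 3]
`top` takes the values: 0 → 7 → 11 → 13

Answer: 13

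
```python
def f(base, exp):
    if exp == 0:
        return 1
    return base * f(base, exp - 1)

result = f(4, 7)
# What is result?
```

f(4, 7) = 4 * 4 * 4 * 4 * 4 * 4 * 4 = 16384

Answer: 16384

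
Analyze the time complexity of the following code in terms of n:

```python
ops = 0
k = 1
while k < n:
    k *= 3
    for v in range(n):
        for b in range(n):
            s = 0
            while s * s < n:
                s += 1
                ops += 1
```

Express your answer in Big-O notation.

Each loop level contributes: log n × n × n × √n. Multiplying the contributions gives O(n^2√n log n).

Answer: O(n^2√n log n)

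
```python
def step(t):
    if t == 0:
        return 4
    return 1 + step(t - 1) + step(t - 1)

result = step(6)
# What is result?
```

step(t) = 1 + 2·step(t-1), step(0)=4. Closed form: (4+1)·2^6 - 1 = 319.

Answer: 319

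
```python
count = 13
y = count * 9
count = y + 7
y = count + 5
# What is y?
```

Trace:
`count = 13` → count = 13
`y = count * 9` → y = 117
`count = y + 7` → count = 124
`y = count + 5` → y = 129
So y = 129

Answer: 129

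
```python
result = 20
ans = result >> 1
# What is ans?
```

Trace:
`result = 20` → result = 20
`ans = result >> 1` → ans = 10
So ans = 10

Answer: 10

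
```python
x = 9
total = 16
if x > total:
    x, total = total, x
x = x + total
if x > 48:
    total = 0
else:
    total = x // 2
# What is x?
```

Trace:
`x = 9` → x = 9
`total = 16` → total = 16
`if x > total: ...` → x > total is False → no variable changes
`x = x + total` → x = 25
`if x > 48: ...` → x > 48 is False, take else branch → total = 12
So x = 25

Answer: 25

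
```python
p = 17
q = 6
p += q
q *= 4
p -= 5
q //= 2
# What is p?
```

Trace:
`p = 17` → p = 17
`q = 6` → q = 6
`p += q` → p = 23
`q *= 4` → q = 24
`p -= 5` → p = 18
`q //= 2` → q = 12
So p = 18

Answer: 18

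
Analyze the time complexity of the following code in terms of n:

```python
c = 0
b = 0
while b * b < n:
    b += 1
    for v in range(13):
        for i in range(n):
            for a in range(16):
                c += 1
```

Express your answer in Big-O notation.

Each loop level contributes: √n × 1 × n × 1. Multiplying the contributions gives O(n√n).

Answer: O(n√n)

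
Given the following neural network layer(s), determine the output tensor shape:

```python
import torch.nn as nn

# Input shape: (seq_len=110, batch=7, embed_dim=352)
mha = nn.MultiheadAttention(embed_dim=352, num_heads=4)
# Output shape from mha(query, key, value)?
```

Input: (110, 7, 352) -> Output: (110, 7, 352)

Answer: (110, 7, 352)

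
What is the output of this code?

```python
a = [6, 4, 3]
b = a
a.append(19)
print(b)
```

Key concept: basic list aliasing.
Step by step:
`a = [6, 4, 3]` → a = [6, 4, 3]
`b = a` → b = [6, 4, 3] (same object as a)
`a.append(19)` → a = [6, 4, 3, 19] (same object as b); b = [6, 4, 3, 19] (same object as a)
`print(b)` → prints [6, 4, 3, 19]

Answer: [6, 4, 3, 19]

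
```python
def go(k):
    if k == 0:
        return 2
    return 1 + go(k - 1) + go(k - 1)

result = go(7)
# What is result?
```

go(k) = 1 + 2·go(k-1), go(0)=2. Closed form: (2+1)·2^7 - 1 = 383.

Answer: 383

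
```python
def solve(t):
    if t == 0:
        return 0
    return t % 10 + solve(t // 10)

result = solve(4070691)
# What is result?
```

Sum of digits of 4070691: 1 + 9 + 6 + 0 + 7 + 0 + 4 = 27

Answer: 27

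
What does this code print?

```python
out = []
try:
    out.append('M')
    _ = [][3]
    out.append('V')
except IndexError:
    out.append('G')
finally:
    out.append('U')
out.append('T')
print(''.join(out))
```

Execution trace: 'M' (try body) → 'G' (except IndexError) → 'U' (finally) → 'T' (after the try/except). Output: MGUT

Answer: MGUT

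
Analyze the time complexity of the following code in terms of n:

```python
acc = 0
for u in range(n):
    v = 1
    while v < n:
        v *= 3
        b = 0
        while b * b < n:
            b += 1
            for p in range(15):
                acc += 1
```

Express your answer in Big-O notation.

Each loop level contributes: n × log n × √n × 1. Multiplying the contributions gives O(n√n log n).

Answer: O(n√n log n)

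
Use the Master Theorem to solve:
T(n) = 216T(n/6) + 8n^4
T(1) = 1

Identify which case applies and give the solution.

a=216, b=6, f(n)=8n^4. log_6(216) = 3. Since c=4 > 3 and the regularity condition holds (216(n/6)^4 = (216/6^4)n^4 with 216/6^4 < 1), Case 3 applies: T(n) = Θ(f(n)) = O(n^4).

Answer: O(n^4) - Case 3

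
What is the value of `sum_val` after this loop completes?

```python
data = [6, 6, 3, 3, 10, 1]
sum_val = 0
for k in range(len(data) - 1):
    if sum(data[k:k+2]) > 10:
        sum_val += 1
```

Count windows with sum > 10
`sum_val` takes the values: 0 → 1 → 2 → 3

Answer: 3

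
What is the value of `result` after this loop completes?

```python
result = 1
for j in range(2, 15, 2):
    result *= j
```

Product of even numbers 2 to 14
`result` takes the values: 1 → 2 → 8 → 48 → 384 → 3840 → 46080 → 645120

Answer: 645120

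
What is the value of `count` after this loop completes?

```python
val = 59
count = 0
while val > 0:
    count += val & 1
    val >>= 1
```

Count set bits in 59 (binary: 0b111011)
`count` takes the values: 0 → 1 → 2 → 3 → 4 → 5

Answer: 5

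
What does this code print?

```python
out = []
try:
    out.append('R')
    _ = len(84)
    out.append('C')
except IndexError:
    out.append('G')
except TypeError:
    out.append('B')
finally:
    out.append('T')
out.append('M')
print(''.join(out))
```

Execution trace: 'R' (try body) → 'B' (except TypeError) → 'T' (finally) → 'M' (after the try/except). Output: RBTM

Answer: RBTM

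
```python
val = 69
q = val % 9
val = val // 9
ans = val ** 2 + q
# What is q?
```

Trace:
`val = 69` → val = 69
`q = val % 9` → q = 6
`val = val // 9` → val = 7
`ans = val ** 2 + q` → ans = 55
So q = 6

Answer: 6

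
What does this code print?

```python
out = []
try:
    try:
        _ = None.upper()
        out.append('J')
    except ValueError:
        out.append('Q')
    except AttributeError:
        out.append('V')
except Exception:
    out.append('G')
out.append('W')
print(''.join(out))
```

Execution trace: 'V' (inner except AttributeError) → 'W' (after the try/except). Output: VW

Answer: VW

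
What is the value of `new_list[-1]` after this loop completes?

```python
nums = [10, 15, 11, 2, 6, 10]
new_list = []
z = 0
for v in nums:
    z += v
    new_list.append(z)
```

Cumulative sum ends at 54
`new_list` takes the values: [] → [10] → [10, 25] → [10, 25, 36] → [10, 25, 36, 38] → [10, 25, 36, 38, 44] → [10, 25, 36, 38, 44, 54]
So `new_list[-1]` = 54

Answer: 54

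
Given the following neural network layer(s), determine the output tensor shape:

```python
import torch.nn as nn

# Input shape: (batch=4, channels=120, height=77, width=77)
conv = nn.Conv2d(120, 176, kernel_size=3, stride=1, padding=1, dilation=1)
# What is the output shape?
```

Input: (4, 120, 77, 77) -> Output: (4, 176, 77, 77)

Answer: (4, 176, 77, 77)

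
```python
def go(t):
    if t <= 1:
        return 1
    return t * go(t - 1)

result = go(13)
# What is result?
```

go(13) = 13 * 12 * 11 * 10 * 9 * 8 * 7 * 6 * 5 * 4 * 3 * 2 * 1 = 6227020800

Answer: 6227020800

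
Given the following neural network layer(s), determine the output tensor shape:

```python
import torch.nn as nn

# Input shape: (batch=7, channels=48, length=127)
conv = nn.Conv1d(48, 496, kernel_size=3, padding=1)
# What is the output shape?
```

Input: (7, 48, 127) -> Output: (7, 496, 127)

Answer: (7, 496, 127)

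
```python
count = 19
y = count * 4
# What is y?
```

Trace:
`count = 19` → count = 19
`y = count * 4` → y = 76
So y = 76

Answer: 76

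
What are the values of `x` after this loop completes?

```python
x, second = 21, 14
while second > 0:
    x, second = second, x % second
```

GCD of 21 and 14
`x` takes the values: 21 → 14 → 7

Answer: 7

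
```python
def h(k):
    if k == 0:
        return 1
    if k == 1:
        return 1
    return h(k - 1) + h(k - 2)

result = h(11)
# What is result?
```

Build up from base cases: h(0)=1, h(1)=1, h(2)=2, h(3)=3, h(4)=5, h(5)=8, h(6)=13, ..., h(11)=144

Answer: 144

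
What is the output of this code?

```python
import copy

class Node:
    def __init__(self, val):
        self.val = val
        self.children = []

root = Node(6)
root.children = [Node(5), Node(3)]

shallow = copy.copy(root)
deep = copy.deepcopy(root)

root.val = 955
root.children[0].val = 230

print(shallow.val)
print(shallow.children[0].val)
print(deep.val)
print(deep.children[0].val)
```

Key concept: deep copy with custom objects.
Step by step:
`root = Node(6)` → root = Node(val=6, children=[])
`root.children = [Node(5), Node(3)]` → root = Node(val=6, children=[Node(val=5, children=[]), Node(val=3, children=[])])
`shallow = copy.copy(root)` → shallow = Node(val=6, children=[Node(val=5, children=[]), Node(val=3, children=[])])
`deep = copy.deepcopy(root)` → deep = Node(val=6, children=[Node(val=5, children=[]), Node(val=3, children=[])])
`root.val = 955` → root = Node(val=955, children=[Node(val=5, children=[]), Node(val=3, children=[])])
`root.children[0].val = 230` → root = Node(val=955, children=[Node(val=230, children=[]), Node(val=3, children=[])]); shallow = Node(val=6, children=[Node(val=230, children=[]), Node(val=3, children=[])])
`print(shallow.val)` → prints 6
`print(shallow.children[0].val)` → prints 230
`print(deep.val)` → prints 6
`print(deep.children[0].val)` → prints 5

Answer:
6
230
6
5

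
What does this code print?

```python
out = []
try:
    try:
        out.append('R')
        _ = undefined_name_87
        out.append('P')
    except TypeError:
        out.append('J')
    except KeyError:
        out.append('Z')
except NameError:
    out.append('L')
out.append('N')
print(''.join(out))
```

Execution trace: 'R' (try body) → 'L' (outer except NameError) → 'N' (after the try/except). Output: RLN

Answer: RLN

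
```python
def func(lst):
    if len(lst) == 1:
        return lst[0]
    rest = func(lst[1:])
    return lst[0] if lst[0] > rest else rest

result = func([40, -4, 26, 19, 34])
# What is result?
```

Recursive max over [40, -4, 26, 19, 34] = 40

Answer: 40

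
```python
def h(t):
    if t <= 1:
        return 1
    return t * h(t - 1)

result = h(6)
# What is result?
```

h(6) = 6 * 5 * 4 * 3 * 2 * 1 = 720

Answer: 720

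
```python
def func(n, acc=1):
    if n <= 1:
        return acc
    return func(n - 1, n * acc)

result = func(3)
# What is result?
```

Accumulator trace (n, acc): (3, 1) -> (2, 3) -> (1, 6) -> return 6

Answer: 6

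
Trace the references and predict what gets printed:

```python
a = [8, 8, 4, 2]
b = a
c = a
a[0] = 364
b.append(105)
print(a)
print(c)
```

Key concept: multiple aliases.
Step by step:
`a = [8, 8, 4, 2]` → a = [8, 8, 4, 2]
`b = a` → b = [8, 8, 4, 2] (same object as a)
`c = a` → c = [8, 8, 4, 2] (same object as a, b)
`a[0] = 364` → a = [364, 8, 4, 2] (same object as b, c); b = [364, 8, 4, 2] (same object as a, c); c = [364, 8, 4, 2] (same object as a, b)
`b.append(105)` → a = [364, 8, 4, 2, 105] (same object as b, c); b = [364, 8, 4, 2, 105] (same object as a, c); c = [364, 8, 4, 2, 105] (same object as a, b)
`print(a)` → prints [364, 8, 4, 2, 105]
`print(c)` → prints [364, 8, 4, 2, 105]

Answer:
[364, 8, 4, 2, 105]
[364, 8, 4, 2, 105]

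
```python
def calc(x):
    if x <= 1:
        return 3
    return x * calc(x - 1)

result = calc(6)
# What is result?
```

calc(6) = 6 * 5 * 4 * 3 * 2 * 3 = 2160

Answer: 2160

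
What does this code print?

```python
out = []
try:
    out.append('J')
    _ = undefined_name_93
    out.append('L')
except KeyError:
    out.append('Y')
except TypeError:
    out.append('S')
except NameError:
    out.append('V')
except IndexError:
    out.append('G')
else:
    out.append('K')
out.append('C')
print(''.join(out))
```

Execution trace: 'J' (try body) → 'V' (except NameError) → 'C' (after the try/except). Output: JVC

Answer: JVC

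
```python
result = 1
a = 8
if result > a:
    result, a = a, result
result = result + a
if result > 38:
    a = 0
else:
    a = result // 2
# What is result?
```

Trace:
`result = 1` → result = 1
`a = 8` → a = 8
`if result > a: ...` → result > a is False → no variable changes
`result = result + a` → result = 9
`if result > 38: ...` → result > 38 is False, take else branch → a = 4
So result = 9

Answer: 9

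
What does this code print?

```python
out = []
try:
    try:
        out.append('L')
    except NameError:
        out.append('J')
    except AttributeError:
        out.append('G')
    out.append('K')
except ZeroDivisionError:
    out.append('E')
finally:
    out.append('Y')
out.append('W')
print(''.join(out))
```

Execution trace: 'L' (inner try body, no exception) → 'K' (try body, no exception) → 'Y' (finally) → 'W' (after the try/except). Output: LKYW

Answer: LKYW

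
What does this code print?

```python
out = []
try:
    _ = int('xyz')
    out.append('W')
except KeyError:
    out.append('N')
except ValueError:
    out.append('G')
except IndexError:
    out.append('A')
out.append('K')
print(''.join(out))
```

Execution trace: 'G' (except ValueError) → 'K' (after the try/except). Output: GK

Answer: GK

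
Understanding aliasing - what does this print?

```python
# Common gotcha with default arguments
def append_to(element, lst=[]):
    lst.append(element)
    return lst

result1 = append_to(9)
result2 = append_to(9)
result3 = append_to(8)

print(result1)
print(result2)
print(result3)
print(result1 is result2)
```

Key concept: mutable default argument gotcha.
Step by step:
`result1 = append_to(9)` → result1 = [9]
`result2 = append_to(9)` → result1 = [9, 9] (same object as result2); result2 = [9, 9] (same object as result1)
`result3 = append_to(8)` → result1 = [9, 9, 8] (same object as result2, result3); result2 = [9, 9, 8] (same object as result1, result3); result3 = [9, 9, 8] (same object as result1, result2)
`print(result1)` → prints [9, 9, 8]
`print(result2)` → prints [9, 9, 8]
`print(result3)` → prints [9, 9, 8]
`print(result1 is result2)` → prints True

Answer:
[9, 9, 8]
[9, 9, 8]
[9, 9, 8]
True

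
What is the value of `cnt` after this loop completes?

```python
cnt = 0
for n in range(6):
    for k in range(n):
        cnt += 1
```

Triangle number: 0+1+2+...+5
`cnt` takes the values: 0 → 1 → 2 → 3 → 4 → 5 → 6 → 7 → 8 → 9 → 10 → 11 → 12 → 13 → 14 → 15

Answer: 15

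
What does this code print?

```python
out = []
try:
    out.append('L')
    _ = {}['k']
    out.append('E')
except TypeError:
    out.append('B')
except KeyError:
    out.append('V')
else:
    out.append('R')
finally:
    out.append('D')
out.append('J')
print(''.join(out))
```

Execution trace: 'L' (try body) → 'V' (except KeyError) → 'D' (finally) → 'J' (after the try/except). Output: LVDJ

Answer: LVDJ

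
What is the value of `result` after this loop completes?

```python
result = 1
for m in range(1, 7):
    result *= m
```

6! = 720
`result` takes the values: 1 → 2 → 6 → 24 → 120 → 720

Answer: 720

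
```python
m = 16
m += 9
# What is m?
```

Trace:
`m = 16` → m = 16
`m += 9` → m = 25
So m = 25

Answer: 25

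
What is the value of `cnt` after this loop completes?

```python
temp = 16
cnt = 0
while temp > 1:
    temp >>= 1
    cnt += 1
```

Count right shifts until 1
`cnt` takes the values: 0 → 1 → 2 → 3 → 4

Answer: 4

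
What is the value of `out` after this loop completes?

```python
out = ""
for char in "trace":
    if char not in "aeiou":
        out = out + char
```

Remove vowels from 'trace'
`out` takes the values: "" → "t" → "tr" → "trc"

Answer: "trc"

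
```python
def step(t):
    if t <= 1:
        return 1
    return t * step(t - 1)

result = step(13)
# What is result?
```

step(13) = 13 * 12 * 11 * 10 * 9 * 8 * 7 * 6 * 5 * 4 * 3 * 2 * 1 = 6227020800

Answer: 6227020800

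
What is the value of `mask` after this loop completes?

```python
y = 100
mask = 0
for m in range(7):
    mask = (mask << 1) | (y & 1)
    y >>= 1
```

Reverse lowest 7 bits of 100
`mask` takes the values: 0 → 1 → 2 → 4 → 9 → 19

Answer: 19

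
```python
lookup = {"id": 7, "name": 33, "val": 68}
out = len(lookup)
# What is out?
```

Trace:
`lookup = {"id": 7, "name": 33, "val": 68}` → lookup = {'id': 7, 'name': 33, 'val': 68}
`out = len(lookup)` → out = 3
So out = 3

Answer: 3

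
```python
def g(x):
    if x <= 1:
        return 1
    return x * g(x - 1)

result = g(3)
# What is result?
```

g(3) = 3 * 2 * 1 = 6

Answer: 6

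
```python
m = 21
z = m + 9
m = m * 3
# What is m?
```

Trace:
`m = 21` → m = 21
`z = m + 9` → z = 30
`m = m * 3` → m = 63
So m = 63

Answer: 63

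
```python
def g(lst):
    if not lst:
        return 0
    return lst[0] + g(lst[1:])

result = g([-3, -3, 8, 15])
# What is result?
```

(-3) + (-3) + 8 + 15 + 0 = 17

Answer: 17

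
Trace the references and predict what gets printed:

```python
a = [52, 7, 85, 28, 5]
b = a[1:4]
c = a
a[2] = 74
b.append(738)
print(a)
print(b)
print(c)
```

Key concept: slice vs alias.
Step by step:
`a = [52, 7, 85, 28, 5]` → a = [52, 7, 85, 28, 5]
`b = a[1:4]` → b = [7, 85, 28]
`c = a` → c = [52, 7, 85, 28, 5] (same object as a)
`a[2] = 74` → a = [52, 7, 74, 28, 5] (same object as c); c = [52, 7, 74, 28, 5] (same object as a)
`b.append(738)` → b = [7, 85, 28, 738]
`print(a)` → prints [52, 7, 74, 28, 5]
`print(b)` → prints [7, 85, 28, 738]
`print(c)` → prints [52, 7, 74, 28, 5]

Answer:
[52, 7, 74, 28, 5]
[7, 85, 28, 738]
[52, 7, 74, 28, 5]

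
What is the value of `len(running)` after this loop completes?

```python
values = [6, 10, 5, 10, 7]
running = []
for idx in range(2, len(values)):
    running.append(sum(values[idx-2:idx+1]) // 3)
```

Number of 3-element averages
`running` takes the values: [] → [7] → [7, 8] → [7, 8, 7]
So `len(running)` = 3

Answer: 3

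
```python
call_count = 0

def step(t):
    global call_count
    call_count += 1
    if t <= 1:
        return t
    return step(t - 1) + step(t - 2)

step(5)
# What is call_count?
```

Calls(t) = 1 + Calls(t-1) + Calls(t-2); Calls(0)=Calls(1)=1. For t=5 this gives 15.

Answer: 15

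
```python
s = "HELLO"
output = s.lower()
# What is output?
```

Trace:
`s = "HELLO"` → s = 'HELLO'
`output = s.lower()` → output = 'hello'
So output = 'hello'

Answer: 'hello'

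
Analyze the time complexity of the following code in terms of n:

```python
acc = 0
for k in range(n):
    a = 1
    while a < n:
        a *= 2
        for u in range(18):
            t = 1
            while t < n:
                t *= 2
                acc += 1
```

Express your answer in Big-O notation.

Each loop level contributes: n × log n × 1 × log n. Multiplying the contributions gives O(n log² n).

Answer: O(n log² n)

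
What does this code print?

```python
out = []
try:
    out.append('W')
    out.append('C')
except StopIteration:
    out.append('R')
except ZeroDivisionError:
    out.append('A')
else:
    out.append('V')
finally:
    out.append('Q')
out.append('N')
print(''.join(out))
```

Execution trace: 'W' (try body) → 'C' (try body, no exception) → 'V' (else) → 'Q' (finally) → 'N' (after the try/except). Output: WCVQN

Answer: WCVQN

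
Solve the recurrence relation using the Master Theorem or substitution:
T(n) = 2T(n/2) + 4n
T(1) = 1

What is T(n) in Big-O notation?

By Master Theorem: a=2, b=2, f(n)=4n. Since log_2(2) = 1 and f(n) = Θ(n^1), Case 2 applies. T(n) = O(n log n).

Answer: O(n log n)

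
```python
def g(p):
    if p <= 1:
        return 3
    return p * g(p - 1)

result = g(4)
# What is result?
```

g(4) = 4 * 3 * 2 * 3 = 72

Answer: 72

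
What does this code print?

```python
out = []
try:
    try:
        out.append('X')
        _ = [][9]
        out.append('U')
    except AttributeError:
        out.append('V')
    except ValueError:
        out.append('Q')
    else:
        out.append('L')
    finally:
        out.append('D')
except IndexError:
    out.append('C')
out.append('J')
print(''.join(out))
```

Execution trace: 'X' (inner try body) → 'D' (inner finally) → 'C' (outer except IndexError) → 'J' (after the try/except). Output: XDCJ

Answer: XDCJ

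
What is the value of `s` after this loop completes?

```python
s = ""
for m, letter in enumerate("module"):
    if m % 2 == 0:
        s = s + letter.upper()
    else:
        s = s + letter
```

Uppercase even positions in 'module'
`s` takes the values: "" → "M" → "Mo" → "MoD" → "MoDu" → "MoDuL" → "MoDuLe"

Answer: "MoDuLe"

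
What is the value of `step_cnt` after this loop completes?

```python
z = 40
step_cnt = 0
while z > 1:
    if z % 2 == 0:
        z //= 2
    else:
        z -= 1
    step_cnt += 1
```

Steps to reduce 40 to 1
`step_cnt` takes the values: 0 → 1 → 2 → 3 → 4 → 5 → 6

Answer: 6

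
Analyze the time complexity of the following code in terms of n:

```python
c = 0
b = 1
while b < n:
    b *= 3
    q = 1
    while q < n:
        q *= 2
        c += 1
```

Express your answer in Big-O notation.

Each loop level contributes: log n × log n. Multiplying the contributions gives O(log² n).

Answer: O(log² n)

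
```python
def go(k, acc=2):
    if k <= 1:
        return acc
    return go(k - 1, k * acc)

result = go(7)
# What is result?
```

Accumulator trace (n, acc): (7, 2) -> (6, 14) -> (5, 84) -> (4, 420) -> (3, 1680) -> (2, 5040) -> (1, 10080) -> return 10080

Answer: 10080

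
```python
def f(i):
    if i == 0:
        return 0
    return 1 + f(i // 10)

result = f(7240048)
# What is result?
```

Count of digits of 7240048: 7

Answer: 7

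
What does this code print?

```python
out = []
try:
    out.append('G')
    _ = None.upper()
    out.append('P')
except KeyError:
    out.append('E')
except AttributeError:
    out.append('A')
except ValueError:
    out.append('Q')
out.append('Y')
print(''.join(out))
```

Execution trace: 'G' (try body) → 'A' (except AttributeError) → 'Y' (after the try/except). Output: GAY

Answer: GAY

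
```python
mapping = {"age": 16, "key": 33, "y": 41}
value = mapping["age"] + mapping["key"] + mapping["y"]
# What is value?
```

Trace:
`mapping = {"age": 16, "key": 33, "y": 41}` → mapping = {'age': 16, 'key': 33, 'y': 41}
`value = mapping["age"] + mapping["key"] + mapping["y"]` → value = 90
So value = 90

Answer: 90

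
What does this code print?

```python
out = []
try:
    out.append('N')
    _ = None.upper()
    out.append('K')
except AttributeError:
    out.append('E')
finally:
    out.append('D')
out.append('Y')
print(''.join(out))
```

Execution trace: 'N' (try body) → 'E' (except AttributeError) → 'D' (finally) → 'Y' (after the try/except). Output: NEDY

Answer: NEDY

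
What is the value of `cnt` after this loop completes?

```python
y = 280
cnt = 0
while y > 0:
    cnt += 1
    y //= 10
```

Count digits by repeated division by 10
`cnt` takes the values: 0 → 1 → 2 → 3

Answer: 3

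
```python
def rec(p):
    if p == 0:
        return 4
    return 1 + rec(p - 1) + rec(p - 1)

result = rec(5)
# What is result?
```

rec(p) = 1 + 2·rec(p-1), rec(0)=4. Closed form: (4+1)·2^5 - 1 = 159.

Answer: 159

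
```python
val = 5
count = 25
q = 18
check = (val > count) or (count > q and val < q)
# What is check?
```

Trace:
`val = 5` → val = 5
`count = 25` → count = 25
`q = 18` → q = 18
`check = (val > count) or (count > q and val < q)` → check = True
So check = True

Answer: True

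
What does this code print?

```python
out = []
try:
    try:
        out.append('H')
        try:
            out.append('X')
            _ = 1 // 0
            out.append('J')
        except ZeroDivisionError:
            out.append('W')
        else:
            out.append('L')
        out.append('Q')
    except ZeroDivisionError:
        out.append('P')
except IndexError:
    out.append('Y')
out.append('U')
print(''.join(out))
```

Execution trace: 'H' (try body) → 'X' (inner try body) → 'W' (inner except ZeroDivisionError) → 'Q' (try body, no exception) → 'U' (after the try/except). Output: HXWQU

Answer: HXWQU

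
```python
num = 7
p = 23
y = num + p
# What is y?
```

Trace:
`num = 7` → num = 7
`p = 23` → p = 23
`y = num + p` → y = 30
So y = 30

Answer: 30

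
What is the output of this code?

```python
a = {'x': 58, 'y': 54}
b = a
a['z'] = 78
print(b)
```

Key concept: dict aliasing.
Step by step:
`a = {'x': 58, 'y': 54}` → a = {'x': 58, 'y': 54}
`b = a` → b = {'x': 58, 'y': 54} (same object as a)
`a['z'] = 78` → a = {'x': 58, 'y': 54, 'z': 78} (same object as b); b = {'x': 58, 'y': 54, 'z': 78} (same object as a)
`print(b)` → prints {'x': 58, 'y': 54, 'z': 78}

Answer: {'x': 58, 'y': 54, 'z': 78}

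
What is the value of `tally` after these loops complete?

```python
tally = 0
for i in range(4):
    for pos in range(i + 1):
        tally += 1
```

Triangle: 1 + 2 + ... + 4
`tally` takes the values: 0 → 1 → 2 → 3 → 4 → 5 → 6 → 7 → 8 → 9 → 10

Answer: 10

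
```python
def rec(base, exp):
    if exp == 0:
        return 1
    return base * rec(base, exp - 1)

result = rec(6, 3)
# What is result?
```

rec(6, 3) = 6 * 6 * 6 = 216

Answer: 216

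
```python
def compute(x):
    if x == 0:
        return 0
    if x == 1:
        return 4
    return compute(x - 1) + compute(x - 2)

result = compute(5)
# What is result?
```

Build up from base cases: compute(0)=0, compute(1)=4, compute(2)=4, compute(3)=8, compute(4)=12, compute(5)=20

Answer: 20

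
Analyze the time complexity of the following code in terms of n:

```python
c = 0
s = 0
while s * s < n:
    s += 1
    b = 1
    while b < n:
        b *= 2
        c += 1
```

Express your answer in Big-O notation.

Each loop level contributes: √n × log n. Multiplying the contributions gives O(√n log n).

Answer: O(√n log n)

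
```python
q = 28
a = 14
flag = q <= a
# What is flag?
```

Trace:
`q = 28` → q = 28
`a = 14` → a = 14
`flag = q <= a` → flag = False
So flag = False

Answer: False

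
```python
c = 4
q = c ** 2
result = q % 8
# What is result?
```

Trace:
`c = 4` → c = 4
`q = c ** 2` → q = 16
`result = q % 8` → result = 0
So result = 0

Answer: 0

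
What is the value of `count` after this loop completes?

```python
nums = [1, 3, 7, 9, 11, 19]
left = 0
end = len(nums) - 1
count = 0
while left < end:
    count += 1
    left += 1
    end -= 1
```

Iterations until pointers meet (list length 6)
`count` takes the values: 0 → 1 → 2 → 3

Answer: 3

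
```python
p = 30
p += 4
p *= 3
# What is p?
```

Trace:
`p = 30` → p = 30
`p += 4` → p = 34
`p *= 3` → p = 102
So p = 102

Answer: 102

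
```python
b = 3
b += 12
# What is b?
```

Trace:
`b = 3` → b = 3
`b += 12` → b = 15
So b = 15

Answer: 15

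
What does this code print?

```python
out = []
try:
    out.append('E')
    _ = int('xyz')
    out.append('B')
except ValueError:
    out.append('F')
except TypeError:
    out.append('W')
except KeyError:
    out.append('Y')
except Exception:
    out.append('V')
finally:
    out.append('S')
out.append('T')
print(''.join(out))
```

Execution trace: 'E' (try body) → 'F' (except ValueError) → 'S' (finally) → 'T' (after the try/except). Output: EFST

Answer: EFST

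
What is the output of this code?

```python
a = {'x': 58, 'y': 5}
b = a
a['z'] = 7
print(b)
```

Key concept: dict aliasing.
Step by step:
`a = {'x': 58, 'y': 5}` → a = {'x': 58, 'y': 5}
`b = a` → b = {'x': 58, 'y': 5} (same object as a)
`a['z'] = 7` → a = {'x': 58, 'y': 5, 'z': 7} (same object as b); b = {'x': 58, 'y': 5, 'z': 7} (same object as a)
`print(b)` → prints {'x': 58, 'y': 5, 'z': 7}

Answer: {'x': 58, 'y': 5, 'z': 7}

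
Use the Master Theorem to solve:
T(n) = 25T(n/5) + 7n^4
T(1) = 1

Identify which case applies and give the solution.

a=25, b=5, f(n)=7n^4. log_5(25) = 2. Since c=4 > 2 and the regularity condition holds (25(n/5)^4 = (25/5^4)n^4 with 25/5^4 < 1), Case 3 applies: T(n) = Θ(f(n)) = O(n^4).

Answer: O(n^4) - Case 3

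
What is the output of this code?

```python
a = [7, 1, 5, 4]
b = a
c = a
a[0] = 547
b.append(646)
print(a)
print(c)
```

Key concept: multiple aliases.
Step by step:
`a = [7, 1, 5, 4]` → a = [7, 1, 5, 4]
`b = a` → b = [7, 1, 5, 4] (same object as a)
`c = a` → c = [7, 1, 5, 4] (same object as a, b)
`a[0] = 547` → a = [547, 1, 5, 4] (same object as b, c); b = [547, 1, 5, 4] (same object as a, c); c = [547, 1, 5, 4] (same object as a, b)
`b.append(646)` → a = [547, 1, 5, 4, 646] (same object as b, c); b = [547, 1, 5, 4, 646] (same object as a, c); c = [547, 1, 5, 4, 646] (same object as a, b)
`print(a)` → prints [547, 1, 5, 4, 646]
`print(c)` → prints [547, 1, 5, 4, 646]

Answer:
[547, 1, 5, 4, 646]
[547, 1, 5, 4, 646]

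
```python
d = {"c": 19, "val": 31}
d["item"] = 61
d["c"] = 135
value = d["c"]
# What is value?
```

Trace:
`d = {"c": 19, "val": 31}` → d = {'c': 19, 'val': 31}
`d["item"] = 61` → d = {'c': 19, 'val': 31, 'item': 61}
`d["c"] = 135` → d = {'c': 135, 'val': 31, 'item': 61}
`value = d["c"]` → value = 135
So value = 135

Answer: 135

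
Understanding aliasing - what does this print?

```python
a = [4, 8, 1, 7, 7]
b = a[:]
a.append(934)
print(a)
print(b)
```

Key concept: slice [:] creates copy.
Step by step:
`a = [4, 8, 1, 7, 7]` → a = [4, 8, 1, 7, 7]
`b = a[:]` → b = [4, 8, 1, 7, 7]
`a.append(934)` → a = [4, 8, 1, 7, 7, 934]
`print(a)` → prints [4, 8, 1, 7, 7, 934]
`print(b)` → prints [4, 8, 1, 7, 7]

Answer:
[4, 8, 1, 7, 7, 934]
[4, 8, 1, 7, 7]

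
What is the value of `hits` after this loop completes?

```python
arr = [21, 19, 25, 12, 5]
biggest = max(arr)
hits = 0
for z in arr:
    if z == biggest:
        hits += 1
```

Count of max value 25 in [21, 19, 25, 12, 5]
`hits` takes the values: 0 → 1

Answer: 1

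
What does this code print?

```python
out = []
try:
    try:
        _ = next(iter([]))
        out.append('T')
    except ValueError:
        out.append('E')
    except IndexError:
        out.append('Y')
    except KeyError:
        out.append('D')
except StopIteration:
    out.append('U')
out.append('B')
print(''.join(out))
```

Execution trace: 'U' (outer except StopIteration) → 'B' (after the try/except). Output: UB

Answer: UB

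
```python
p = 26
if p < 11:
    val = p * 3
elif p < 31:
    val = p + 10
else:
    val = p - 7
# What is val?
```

Trace:
`p = 26` → p = 26
`if p < 11: ...` → p < 11 is False, p < 31 is True → val = 36
So val = 36

Answer: 36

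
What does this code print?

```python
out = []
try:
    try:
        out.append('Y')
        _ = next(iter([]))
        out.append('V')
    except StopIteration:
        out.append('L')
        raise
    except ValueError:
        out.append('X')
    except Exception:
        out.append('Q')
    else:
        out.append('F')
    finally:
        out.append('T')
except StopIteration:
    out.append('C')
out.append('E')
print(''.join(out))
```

Execution trace: 'Y' (inner try body) → 'L' (inner except StopIteration) → 'T' (inner finally) → 'C' (outer except StopIteration) → 'E' (after the try/except). Output: YLTCE

Answer: YLTCE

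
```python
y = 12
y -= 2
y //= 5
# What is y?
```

Trace:
`y = 12` → y = 12
`y -= 2` → y = 10
`y //= 5` → y = 2
So y = 2

Answer: 2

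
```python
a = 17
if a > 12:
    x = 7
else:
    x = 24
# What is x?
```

Trace:
`a = 17` → a = 17
`if a > 12: ...` → a > 12 is True → x = 7
So x = 7

Answer: 7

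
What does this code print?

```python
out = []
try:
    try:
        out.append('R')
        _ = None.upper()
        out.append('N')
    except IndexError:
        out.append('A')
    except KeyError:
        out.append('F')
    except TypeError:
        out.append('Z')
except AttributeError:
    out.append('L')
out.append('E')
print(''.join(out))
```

Execution trace: 'R' (try body) → 'L' (outer except AttributeError) → 'E' (after the try/except). Output: RLE

Answer: RLE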